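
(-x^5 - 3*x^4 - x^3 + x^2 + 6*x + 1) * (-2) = 2*x^5 + 6*x^4 + 2*x^3 - 2*x^2 - 12*x - 2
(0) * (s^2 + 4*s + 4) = 0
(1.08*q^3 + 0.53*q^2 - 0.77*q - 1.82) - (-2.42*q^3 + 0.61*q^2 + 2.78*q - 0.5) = 3.5*q^3 - 0.08*q^2 - 3.55*q - 1.32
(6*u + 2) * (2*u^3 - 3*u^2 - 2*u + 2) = 12*u^4 - 14*u^3 - 18*u^2 + 8*u + 4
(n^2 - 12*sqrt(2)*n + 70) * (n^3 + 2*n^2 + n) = n^5 - 12*sqrt(2)*n^4 + 2*n^4 - 24*sqrt(2)*n^3 + 71*n^3 - 12*sqrt(2)*n^2 + 140*n^2 + 70*n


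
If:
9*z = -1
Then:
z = -1/9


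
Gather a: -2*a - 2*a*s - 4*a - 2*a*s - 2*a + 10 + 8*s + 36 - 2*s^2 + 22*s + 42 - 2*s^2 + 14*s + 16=a*(-4*s - 8) - 4*s^2 + 44*s + 104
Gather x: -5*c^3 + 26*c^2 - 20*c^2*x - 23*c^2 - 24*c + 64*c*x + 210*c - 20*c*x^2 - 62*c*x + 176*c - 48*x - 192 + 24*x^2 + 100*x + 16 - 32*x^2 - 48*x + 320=-5*c^3 + 3*c^2 + 362*c + x^2*(-20*c - 8) + x*(-20*c^2 + 2*c + 4) + 144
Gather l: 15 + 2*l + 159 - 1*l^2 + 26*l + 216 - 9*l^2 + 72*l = -10*l^2 + 100*l + 390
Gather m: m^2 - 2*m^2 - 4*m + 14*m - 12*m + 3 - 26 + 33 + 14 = -m^2 - 2*m + 24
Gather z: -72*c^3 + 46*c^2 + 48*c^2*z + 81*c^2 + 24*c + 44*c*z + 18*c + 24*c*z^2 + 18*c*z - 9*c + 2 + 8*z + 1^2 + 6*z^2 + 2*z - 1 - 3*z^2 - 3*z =-72*c^3 + 127*c^2 + 33*c + z^2*(24*c + 3) + z*(48*c^2 + 62*c + 7) + 2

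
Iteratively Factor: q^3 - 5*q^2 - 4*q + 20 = (q - 5)*(q^2 - 4) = (q - 5)*(q + 2)*(q - 2)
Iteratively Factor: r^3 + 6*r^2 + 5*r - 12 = (r - 1)*(r^2 + 7*r + 12) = (r - 1)*(r + 4)*(r + 3)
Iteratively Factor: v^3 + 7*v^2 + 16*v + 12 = (v + 3)*(v^2 + 4*v + 4) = (v + 2)*(v + 3)*(v + 2)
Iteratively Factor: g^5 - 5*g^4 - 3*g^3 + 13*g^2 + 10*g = (g - 2)*(g^4 - 3*g^3 - 9*g^2 - 5*g) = (g - 2)*(g + 1)*(g^3 - 4*g^2 - 5*g) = g*(g - 2)*(g + 1)*(g^2 - 4*g - 5) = g*(g - 5)*(g - 2)*(g + 1)*(g + 1)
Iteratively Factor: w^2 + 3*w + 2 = (w + 1)*(w + 2)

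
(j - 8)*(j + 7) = j^2 - j - 56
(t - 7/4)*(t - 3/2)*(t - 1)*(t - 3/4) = t^4 - 5*t^3 + 145*t^2/16 - 225*t/32 + 63/32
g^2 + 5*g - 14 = (g - 2)*(g + 7)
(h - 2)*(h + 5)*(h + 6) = h^3 + 9*h^2 + 8*h - 60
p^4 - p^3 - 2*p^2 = p^2*(p - 2)*(p + 1)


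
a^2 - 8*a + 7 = (a - 7)*(a - 1)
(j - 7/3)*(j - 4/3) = j^2 - 11*j/3 + 28/9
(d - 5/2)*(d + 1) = d^2 - 3*d/2 - 5/2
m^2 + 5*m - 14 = (m - 2)*(m + 7)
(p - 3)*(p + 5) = p^2 + 2*p - 15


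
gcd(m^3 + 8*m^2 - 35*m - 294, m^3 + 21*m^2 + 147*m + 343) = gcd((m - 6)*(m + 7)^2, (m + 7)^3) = m^2 + 14*m + 49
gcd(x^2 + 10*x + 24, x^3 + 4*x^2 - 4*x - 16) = x + 4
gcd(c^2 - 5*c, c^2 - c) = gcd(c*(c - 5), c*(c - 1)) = c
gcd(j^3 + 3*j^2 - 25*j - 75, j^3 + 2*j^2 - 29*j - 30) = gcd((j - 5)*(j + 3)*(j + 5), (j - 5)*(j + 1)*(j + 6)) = j - 5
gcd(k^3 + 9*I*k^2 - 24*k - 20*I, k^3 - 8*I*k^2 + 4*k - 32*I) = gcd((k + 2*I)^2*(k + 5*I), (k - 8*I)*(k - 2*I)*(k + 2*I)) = k + 2*I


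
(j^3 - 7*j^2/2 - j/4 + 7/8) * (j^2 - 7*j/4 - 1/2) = j^5 - 21*j^4/4 + 43*j^3/8 + 49*j^2/16 - 45*j/32 - 7/16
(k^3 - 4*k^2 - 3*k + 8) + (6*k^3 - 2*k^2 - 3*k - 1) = 7*k^3 - 6*k^2 - 6*k + 7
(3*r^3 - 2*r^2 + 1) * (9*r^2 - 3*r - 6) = 27*r^5 - 27*r^4 - 12*r^3 + 21*r^2 - 3*r - 6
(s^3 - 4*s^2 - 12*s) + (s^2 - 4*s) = s^3 - 3*s^2 - 16*s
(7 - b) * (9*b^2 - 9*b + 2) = -9*b^3 + 72*b^2 - 65*b + 14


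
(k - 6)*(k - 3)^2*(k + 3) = k^4 - 9*k^3 + 9*k^2 + 81*k - 162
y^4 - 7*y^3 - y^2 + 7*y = y*(y - 7)*(y - 1)*(y + 1)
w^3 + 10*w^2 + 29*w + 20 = (w + 1)*(w + 4)*(w + 5)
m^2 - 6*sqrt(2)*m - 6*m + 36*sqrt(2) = (m - 6)*(m - 6*sqrt(2))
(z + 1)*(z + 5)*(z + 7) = z^3 + 13*z^2 + 47*z + 35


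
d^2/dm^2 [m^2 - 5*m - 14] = 2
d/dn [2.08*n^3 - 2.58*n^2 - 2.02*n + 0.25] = 6.24*n^2 - 5.16*n - 2.02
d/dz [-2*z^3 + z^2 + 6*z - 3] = -6*z^2 + 2*z + 6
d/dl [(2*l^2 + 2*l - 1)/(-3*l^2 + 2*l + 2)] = 2*(5*l^2 + l + 3)/(9*l^4 - 12*l^3 - 8*l^2 + 8*l + 4)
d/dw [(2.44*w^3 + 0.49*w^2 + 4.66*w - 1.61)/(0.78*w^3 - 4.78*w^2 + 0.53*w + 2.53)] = (8.88178419700125e-16*w^5 - 12.0454*w^4 - 4.6832*w^3 + 44.8215*w^2 - 12.9122*w + 12.6431)/(0.6084*w^6 - 7.4568*w^5 + 23.6752*w^4 - 1.12*w^3 - 23.9059*w^2 + 2.6818*w + 6.4009)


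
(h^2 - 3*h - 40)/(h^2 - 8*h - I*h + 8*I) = (h + 5)/(h - I)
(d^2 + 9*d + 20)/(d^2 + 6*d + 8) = (d + 5)/(d + 2)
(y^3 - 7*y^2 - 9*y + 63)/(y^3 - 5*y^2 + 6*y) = (y^2 - 4*y - 21)/(y*(y - 2))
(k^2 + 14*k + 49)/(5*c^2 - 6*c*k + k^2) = (k^2 + 14*k + 49)/(5*c^2 - 6*c*k + k^2)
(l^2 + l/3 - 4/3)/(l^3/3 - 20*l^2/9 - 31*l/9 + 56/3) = 3*(3*l^2 + l - 4)/(3*l^3 - 20*l^2 - 31*l + 168)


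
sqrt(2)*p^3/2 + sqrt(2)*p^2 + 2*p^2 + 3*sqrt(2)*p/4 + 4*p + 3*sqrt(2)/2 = (p + sqrt(2)/2)*(p + 3*sqrt(2)/2)*(sqrt(2)*p/2 + sqrt(2))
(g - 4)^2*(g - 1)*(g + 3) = g^4 - 6*g^3 - 3*g^2 + 56*g - 48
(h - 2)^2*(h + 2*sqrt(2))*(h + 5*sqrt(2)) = h^4 - 4*h^3 + 7*sqrt(2)*h^3 - 28*sqrt(2)*h^2 + 24*h^2 - 80*h + 28*sqrt(2)*h + 80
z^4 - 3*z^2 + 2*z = z*(z - 1)^2*(z + 2)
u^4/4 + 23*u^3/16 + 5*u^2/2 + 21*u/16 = u*(u/4 + 1/4)*(u + 7/4)*(u + 3)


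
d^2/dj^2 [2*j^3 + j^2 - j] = 12*j + 2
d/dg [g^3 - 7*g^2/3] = g*(9*g - 14)/3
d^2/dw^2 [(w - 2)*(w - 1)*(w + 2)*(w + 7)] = 12*w^2 + 36*w - 22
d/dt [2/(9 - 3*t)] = 2/(3*(t - 3)^2)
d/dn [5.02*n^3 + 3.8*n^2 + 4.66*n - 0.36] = 15.06*n^2 + 7.6*n + 4.66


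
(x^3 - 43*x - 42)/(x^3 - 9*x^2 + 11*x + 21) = (x + 6)/(x - 3)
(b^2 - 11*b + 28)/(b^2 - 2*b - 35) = (b - 4)/(b + 5)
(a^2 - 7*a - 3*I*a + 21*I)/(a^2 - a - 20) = (-a^2 + 7*a + 3*I*a - 21*I)/(-a^2 + a + 20)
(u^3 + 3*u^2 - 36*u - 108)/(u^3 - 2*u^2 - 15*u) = (u^2 - 36)/(u*(u - 5))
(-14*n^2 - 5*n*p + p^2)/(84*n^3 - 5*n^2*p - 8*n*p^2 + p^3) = (2*n + p)/(-12*n^2 - n*p + p^2)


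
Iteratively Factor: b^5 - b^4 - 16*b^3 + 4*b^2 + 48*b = (b)*(b^4 - b^3 - 16*b^2 + 4*b + 48) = b*(b + 2)*(b^3 - 3*b^2 - 10*b + 24) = b*(b - 4)*(b + 2)*(b^2 + b - 6) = b*(b - 4)*(b - 2)*(b + 2)*(b + 3)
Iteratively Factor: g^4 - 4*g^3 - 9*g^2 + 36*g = (g - 3)*(g^3 - g^2 - 12*g) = g*(g - 3)*(g^2 - g - 12) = g*(g - 4)*(g - 3)*(g + 3)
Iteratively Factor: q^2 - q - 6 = (q + 2)*(q - 3)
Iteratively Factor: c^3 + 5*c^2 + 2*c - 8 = (c + 2)*(c^2 + 3*c - 4) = (c + 2)*(c + 4)*(c - 1)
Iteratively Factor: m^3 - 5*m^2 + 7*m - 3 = (m - 3)*(m^2 - 2*m + 1) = (m - 3)*(m - 1)*(m - 1)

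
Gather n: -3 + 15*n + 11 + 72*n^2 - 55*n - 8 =72*n^2 - 40*n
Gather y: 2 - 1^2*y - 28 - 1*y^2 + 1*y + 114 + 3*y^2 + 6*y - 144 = 2*y^2 + 6*y - 56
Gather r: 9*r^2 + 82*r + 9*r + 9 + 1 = 9*r^2 + 91*r + 10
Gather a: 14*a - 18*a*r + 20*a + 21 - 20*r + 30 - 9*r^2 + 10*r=a*(34 - 18*r) - 9*r^2 - 10*r + 51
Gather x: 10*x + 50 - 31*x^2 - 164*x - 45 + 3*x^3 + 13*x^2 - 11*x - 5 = 3*x^3 - 18*x^2 - 165*x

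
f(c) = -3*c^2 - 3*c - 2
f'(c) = -6*c - 3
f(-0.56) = -1.26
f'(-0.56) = 0.36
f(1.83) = -17.54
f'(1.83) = -13.98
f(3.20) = -42.32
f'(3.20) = -22.20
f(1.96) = -19.40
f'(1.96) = -14.76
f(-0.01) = -1.97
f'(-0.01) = -2.94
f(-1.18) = -2.64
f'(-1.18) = 4.08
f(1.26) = -10.54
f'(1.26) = -10.56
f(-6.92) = -124.90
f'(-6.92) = 38.52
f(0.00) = -2.00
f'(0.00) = -3.00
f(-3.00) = -20.00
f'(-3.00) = 15.00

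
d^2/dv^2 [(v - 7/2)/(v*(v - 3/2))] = 2*(8*v^3 - 84*v^2 + 126*v - 63)/(v^3*(8*v^3 - 36*v^2 + 54*v - 27))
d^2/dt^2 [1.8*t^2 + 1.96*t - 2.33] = 3.60000000000000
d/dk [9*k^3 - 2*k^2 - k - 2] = 27*k^2 - 4*k - 1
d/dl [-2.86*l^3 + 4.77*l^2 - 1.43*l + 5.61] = -8.58*l^2 + 9.54*l - 1.43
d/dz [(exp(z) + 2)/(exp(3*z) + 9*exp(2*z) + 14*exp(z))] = (-2*exp(z) - 7)*exp(-z)/(exp(2*z) + 14*exp(z) + 49)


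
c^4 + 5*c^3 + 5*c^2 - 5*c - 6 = (c - 1)*(c + 1)*(c + 2)*(c + 3)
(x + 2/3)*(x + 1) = x^2 + 5*x/3 + 2/3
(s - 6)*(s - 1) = s^2 - 7*s + 6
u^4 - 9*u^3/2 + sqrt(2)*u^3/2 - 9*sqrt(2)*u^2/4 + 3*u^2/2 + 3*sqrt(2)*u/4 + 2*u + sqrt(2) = (u - 4)*(u - 1)*(u + 1/2)*(u + sqrt(2)/2)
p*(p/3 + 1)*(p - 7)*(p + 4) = p^4/3 - 37*p^2/3 - 28*p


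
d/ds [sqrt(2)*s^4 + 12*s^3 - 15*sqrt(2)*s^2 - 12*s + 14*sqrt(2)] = 4*sqrt(2)*s^3 + 36*s^2 - 30*sqrt(2)*s - 12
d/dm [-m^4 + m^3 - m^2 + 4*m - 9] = -4*m^3 + 3*m^2 - 2*m + 4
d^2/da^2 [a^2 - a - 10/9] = 2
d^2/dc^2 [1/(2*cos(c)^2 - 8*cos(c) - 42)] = (4*sin(c)^4 - 102*sin(c)^2 - 69*cos(c) - 3*cos(3*c) + 24)/(2*(sin(c)^2 + 4*cos(c) + 20)^3)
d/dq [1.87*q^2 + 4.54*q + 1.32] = 3.74*q + 4.54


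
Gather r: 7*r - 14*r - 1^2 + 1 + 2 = 2 - 7*r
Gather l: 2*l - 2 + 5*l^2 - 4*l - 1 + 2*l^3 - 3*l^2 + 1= 2*l^3 + 2*l^2 - 2*l - 2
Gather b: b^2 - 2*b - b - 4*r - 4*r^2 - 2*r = b^2 - 3*b - 4*r^2 - 6*r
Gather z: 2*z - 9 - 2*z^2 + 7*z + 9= -2*z^2 + 9*z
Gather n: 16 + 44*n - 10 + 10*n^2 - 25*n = 10*n^2 + 19*n + 6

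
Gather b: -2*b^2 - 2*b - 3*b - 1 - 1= -2*b^2 - 5*b - 2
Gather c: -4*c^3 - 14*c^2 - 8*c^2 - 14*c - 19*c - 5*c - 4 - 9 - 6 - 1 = -4*c^3 - 22*c^2 - 38*c - 20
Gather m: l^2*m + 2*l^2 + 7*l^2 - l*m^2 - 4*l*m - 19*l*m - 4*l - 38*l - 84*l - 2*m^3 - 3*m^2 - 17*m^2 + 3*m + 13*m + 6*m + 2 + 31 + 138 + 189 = 9*l^2 - 126*l - 2*m^3 + m^2*(-l - 20) + m*(l^2 - 23*l + 22) + 360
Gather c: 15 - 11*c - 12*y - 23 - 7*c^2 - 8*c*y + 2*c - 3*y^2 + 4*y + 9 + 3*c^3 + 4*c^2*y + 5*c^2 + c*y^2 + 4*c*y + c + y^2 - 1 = 3*c^3 + c^2*(4*y - 2) + c*(y^2 - 4*y - 8) - 2*y^2 - 8*y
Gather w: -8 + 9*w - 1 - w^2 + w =-w^2 + 10*w - 9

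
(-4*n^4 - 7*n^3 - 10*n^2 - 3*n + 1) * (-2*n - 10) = 8*n^5 + 54*n^4 + 90*n^3 + 106*n^2 + 28*n - 10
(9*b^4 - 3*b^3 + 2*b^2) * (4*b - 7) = 36*b^5 - 75*b^4 + 29*b^3 - 14*b^2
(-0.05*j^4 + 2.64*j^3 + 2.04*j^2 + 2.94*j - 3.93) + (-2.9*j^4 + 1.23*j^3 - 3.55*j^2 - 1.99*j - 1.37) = -2.95*j^4 + 3.87*j^3 - 1.51*j^2 + 0.95*j - 5.3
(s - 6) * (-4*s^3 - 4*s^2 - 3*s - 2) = -4*s^4 + 20*s^3 + 21*s^2 + 16*s + 12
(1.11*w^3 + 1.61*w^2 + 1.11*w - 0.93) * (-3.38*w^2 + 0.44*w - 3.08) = -3.7518*w^5 - 4.9534*w^4 - 6.4622*w^3 - 1.327*w^2 - 3.828*w + 2.8644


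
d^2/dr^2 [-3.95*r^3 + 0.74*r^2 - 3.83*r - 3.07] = 1.48 - 23.7*r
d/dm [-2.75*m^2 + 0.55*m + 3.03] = 0.55 - 5.5*m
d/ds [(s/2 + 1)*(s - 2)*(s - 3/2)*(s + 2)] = 2*s^3 + 3*s^2/4 - 7*s - 1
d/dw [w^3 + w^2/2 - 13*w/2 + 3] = 3*w^2 + w - 13/2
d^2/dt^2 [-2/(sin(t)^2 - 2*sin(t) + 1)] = 4*(2*sin(t) + 3)/(sin(t) - 1)^3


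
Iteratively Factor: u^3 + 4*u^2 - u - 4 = (u - 1)*(u^2 + 5*u + 4) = (u - 1)*(u + 4)*(u + 1)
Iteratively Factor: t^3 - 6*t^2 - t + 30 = (t + 2)*(t^2 - 8*t + 15) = (t - 5)*(t + 2)*(t - 3)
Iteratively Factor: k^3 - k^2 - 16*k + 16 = (k - 1)*(k^2 - 16) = (k - 4)*(k - 1)*(k + 4)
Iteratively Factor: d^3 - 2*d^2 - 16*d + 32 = (d - 4)*(d^2 + 2*d - 8) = (d - 4)*(d + 4)*(d - 2)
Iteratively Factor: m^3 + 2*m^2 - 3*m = (m - 1)*(m^2 + 3*m) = (m - 1)*(m + 3)*(m)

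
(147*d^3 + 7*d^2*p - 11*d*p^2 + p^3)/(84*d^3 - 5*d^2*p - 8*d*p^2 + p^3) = (-7*d + p)/(-4*d + p)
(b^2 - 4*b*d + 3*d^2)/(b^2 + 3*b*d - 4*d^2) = (b - 3*d)/(b + 4*d)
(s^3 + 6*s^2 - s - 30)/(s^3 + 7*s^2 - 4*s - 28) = (s^2 + 8*s + 15)/(s^2 + 9*s + 14)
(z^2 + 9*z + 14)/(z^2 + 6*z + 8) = (z + 7)/(z + 4)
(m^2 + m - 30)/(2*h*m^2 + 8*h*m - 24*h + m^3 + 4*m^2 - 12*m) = (m - 5)/(2*h*m - 4*h + m^2 - 2*m)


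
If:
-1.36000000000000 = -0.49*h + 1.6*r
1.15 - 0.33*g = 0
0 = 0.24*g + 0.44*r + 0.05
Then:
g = 3.48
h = -3.80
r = -2.01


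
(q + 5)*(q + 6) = q^2 + 11*q + 30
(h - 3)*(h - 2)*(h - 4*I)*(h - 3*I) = h^4 - 5*h^3 - 7*I*h^3 - 6*h^2 + 35*I*h^2 + 60*h - 42*I*h - 72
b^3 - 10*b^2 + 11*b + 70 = (b - 7)*(b - 5)*(b + 2)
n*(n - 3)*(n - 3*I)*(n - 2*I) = n^4 - 3*n^3 - 5*I*n^3 - 6*n^2 + 15*I*n^2 + 18*n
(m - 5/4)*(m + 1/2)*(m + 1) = m^3 + m^2/4 - 11*m/8 - 5/8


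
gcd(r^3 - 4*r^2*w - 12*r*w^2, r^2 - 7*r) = r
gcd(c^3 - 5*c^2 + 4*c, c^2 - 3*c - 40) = 1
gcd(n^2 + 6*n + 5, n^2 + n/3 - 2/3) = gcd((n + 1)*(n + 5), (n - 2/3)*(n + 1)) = n + 1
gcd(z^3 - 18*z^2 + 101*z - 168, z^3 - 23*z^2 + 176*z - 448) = z^2 - 15*z + 56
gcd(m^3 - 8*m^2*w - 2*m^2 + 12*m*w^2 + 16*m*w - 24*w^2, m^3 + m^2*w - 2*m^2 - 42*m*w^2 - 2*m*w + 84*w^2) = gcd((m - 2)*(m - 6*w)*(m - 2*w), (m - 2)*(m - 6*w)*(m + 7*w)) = -m^2 + 6*m*w + 2*m - 12*w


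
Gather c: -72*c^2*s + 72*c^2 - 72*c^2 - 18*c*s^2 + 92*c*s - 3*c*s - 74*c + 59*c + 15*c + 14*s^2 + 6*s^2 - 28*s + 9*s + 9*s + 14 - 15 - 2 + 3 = -72*c^2*s + c*(-18*s^2 + 89*s) + 20*s^2 - 10*s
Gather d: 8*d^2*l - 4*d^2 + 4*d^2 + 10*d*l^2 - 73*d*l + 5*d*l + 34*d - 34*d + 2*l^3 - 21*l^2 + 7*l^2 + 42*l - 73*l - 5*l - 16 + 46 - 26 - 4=8*d^2*l + d*(10*l^2 - 68*l) + 2*l^3 - 14*l^2 - 36*l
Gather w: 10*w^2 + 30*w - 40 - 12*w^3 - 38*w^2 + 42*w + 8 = -12*w^3 - 28*w^2 + 72*w - 32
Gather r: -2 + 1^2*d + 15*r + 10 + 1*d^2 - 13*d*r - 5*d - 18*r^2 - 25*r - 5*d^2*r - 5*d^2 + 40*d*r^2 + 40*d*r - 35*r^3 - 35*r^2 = -4*d^2 - 4*d - 35*r^3 + r^2*(40*d - 53) + r*(-5*d^2 + 27*d - 10) + 8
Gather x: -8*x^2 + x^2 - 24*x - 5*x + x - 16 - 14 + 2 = -7*x^2 - 28*x - 28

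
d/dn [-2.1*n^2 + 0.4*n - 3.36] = 0.4 - 4.2*n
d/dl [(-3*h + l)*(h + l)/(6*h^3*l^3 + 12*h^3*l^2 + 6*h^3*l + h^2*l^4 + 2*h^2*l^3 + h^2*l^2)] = 2*(l*(-h + l)*(6*h*l^2 + 12*h*l + 6*h + l^3 + 2*l^2 + l) + (h + l)*(3*h - l)*(9*h*l^2 + 12*h*l + 3*h + 2*l^3 + 3*l^2 + l))/(h^2*l^2*(6*h*l^2 + 12*h*l + 6*h + l^3 + 2*l^2 + l)^2)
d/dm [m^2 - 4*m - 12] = 2*m - 4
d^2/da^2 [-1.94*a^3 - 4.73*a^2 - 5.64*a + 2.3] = -11.64*a - 9.46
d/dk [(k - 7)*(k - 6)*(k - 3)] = 3*k^2 - 32*k + 81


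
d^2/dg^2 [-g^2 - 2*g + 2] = -2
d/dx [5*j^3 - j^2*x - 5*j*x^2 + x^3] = -j^2 - 10*j*x + 3*x^2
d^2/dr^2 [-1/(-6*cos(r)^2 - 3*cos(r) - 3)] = (-16*sin(r)^4 + sin(r)^2 + 17*cos(r)/2 - 3*cos(3*r)/2 + 13)/(3*(-2*sin(r)^2 + cos(r) + 3)^3)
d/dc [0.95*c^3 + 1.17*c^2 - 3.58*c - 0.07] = 2.85*c^2 + 2.34*c - 3.58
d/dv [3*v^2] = 6*v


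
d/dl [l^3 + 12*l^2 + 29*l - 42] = 3*l^2 + 24*l + 29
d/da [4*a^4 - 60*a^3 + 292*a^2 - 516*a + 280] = 16*a^3 - 180*a^2 + 584*a - 516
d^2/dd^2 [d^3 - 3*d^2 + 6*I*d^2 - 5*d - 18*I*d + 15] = 6*d - 6 + 12*I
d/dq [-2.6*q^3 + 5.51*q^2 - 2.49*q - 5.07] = -7.8*q^2 + 11.02*q - 2.49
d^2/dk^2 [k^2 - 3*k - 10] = 2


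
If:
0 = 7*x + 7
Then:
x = -1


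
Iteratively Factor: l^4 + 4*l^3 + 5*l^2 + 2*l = (l + 1)*(l^3 + 3*l^2 + 2*l) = (l + 1)^2*(l^2 + 2*l) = l*(l + 1)^2*(l + 2)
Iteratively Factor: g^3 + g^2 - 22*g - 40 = (g - 5)*(g^2 + 6*g + 8) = (g - 5)*(g + 2)*(g + 4)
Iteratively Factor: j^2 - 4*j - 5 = (j - 5)*(j + 1)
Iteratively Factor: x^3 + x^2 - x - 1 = (x + 1)*(x^2 - 1) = (x - 1)*(x + 1)*(x + 1)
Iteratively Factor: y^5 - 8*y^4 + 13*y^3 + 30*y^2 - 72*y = (y - 3)*(y^4 - 5*y^3 - 2*y^2 + 24*y) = (y - 3)^2*(y^3 - 2*y^2 - 8*y) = (y - 3)^2*(y + 2)*(y^2 - 4*y) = y*(y - 3)^2*(y + 2)*(y - 4)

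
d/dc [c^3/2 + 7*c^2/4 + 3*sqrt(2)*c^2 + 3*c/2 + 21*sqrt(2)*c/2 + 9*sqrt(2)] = 3*c^2/2 + 7*c/2 + 6*sqrt(2)*c + 3/2 + 21*sqrt(2)/2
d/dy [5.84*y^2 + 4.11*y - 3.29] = 11.68*y + 4.11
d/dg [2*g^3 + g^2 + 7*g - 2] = 6*g^2 + 2*g + 7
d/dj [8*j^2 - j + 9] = 16*j - 1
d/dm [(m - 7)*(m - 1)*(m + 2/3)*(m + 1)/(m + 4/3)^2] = 3*(18*m^4 - 9*m^3 - 228*m^2 - 193*m - 8)/(27*m^3 + 108*m^2 + 144*m + 64)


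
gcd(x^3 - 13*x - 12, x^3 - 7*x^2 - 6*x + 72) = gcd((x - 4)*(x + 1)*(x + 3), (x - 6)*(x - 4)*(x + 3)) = x^2 - x - 12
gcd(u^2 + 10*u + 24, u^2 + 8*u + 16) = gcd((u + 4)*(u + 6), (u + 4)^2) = u + 4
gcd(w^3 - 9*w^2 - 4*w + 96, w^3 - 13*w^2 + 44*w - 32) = w^2 - 12*w + 32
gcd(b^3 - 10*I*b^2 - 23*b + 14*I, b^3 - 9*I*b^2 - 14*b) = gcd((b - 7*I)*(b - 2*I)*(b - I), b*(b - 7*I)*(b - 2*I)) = b^2 - 9*I*b - 14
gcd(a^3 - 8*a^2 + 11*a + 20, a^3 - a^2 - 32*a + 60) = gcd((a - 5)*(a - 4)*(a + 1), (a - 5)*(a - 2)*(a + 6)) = a - 5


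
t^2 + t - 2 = (t - 1)*(t + 2)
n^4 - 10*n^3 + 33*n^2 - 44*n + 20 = (n - 5)*(n - 2)^2*(n - 1)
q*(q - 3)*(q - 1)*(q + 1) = q^4 - 3*q^3 - q^2 + 3*q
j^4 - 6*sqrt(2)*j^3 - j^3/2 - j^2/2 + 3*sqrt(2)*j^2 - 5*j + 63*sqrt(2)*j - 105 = (j - 7/2)*(j + 3)*(j - 5*sqrt(2))*(j - sqrt(2))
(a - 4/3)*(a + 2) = a^2 + 2*a/3 - 8/3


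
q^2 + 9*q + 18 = (q + 3)*(q + 6)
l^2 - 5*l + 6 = (l - 3)*(l - 2)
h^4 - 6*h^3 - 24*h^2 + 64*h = h*(h - 8)*(h - 2)*(h + 4)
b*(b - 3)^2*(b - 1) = b^4 - 7*b^3 + 15*b^2 - 9*b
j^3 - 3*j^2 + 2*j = j*(j - 2)*(j - 1)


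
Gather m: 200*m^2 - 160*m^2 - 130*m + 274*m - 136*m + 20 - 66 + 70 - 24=40*m^2 + 8*m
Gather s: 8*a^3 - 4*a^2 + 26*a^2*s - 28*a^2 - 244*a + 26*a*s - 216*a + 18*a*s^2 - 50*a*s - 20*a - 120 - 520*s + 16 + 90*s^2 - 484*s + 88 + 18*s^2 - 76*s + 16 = 8*a^3 - 32*a^2 - 480*a + s^2*(18*a + 108) + s*(26*a^2 - 24*a - 1080)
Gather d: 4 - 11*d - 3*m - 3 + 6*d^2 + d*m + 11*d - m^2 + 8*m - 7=6*d^2 + d*m - m^2 + 5*m - 6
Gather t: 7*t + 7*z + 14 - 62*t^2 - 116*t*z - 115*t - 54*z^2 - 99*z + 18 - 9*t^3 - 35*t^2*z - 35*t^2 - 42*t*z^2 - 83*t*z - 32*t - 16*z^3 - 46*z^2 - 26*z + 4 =-9*t^3 + t^2*(-35*z - 97) + t*(-42*z^2 - 199*z - 140) - 16*z^3 - 100*z^2 - 118*z + 36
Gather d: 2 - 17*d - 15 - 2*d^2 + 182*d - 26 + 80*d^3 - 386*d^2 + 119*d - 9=80*d^3 - 388*d^2 + 284*d - 48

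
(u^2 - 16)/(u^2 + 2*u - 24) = (u + 4)/(u + 6)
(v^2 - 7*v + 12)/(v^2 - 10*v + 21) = (v - 4)/(v - 7)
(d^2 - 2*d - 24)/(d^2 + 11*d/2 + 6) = 2*(d - 6)/(2*d + 3)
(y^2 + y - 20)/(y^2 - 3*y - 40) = (y - 4)/(y - 8)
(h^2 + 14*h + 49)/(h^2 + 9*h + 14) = (h + 7)/(h + 2)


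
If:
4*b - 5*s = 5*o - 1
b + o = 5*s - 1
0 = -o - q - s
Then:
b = 10*s/3 - 2/3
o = 5*s/3 - 1/3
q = 1/3 - 8*s/3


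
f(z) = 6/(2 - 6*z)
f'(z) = 36/(2 - 6*z)^2 = 9/(3*z - 1)^2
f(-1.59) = 0.52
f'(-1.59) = 0.27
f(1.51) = -0.85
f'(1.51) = 0.72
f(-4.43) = 0.21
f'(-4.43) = 0.04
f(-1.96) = 0.44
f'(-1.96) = 0.19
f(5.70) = -0.19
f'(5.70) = 0.03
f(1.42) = -0.92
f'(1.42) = 0.85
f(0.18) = 6.52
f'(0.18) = 42.53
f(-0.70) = 0.97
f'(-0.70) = 0.94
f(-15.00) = 0.07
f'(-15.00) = 0.00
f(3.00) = -0.38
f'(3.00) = 0.14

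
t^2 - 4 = (t - 2)*(t + 2)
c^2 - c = c*(c - 1)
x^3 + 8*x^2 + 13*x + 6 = (x + 1)^2*(x + 6)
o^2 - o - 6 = (o - 3)*(o + 2)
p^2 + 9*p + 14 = (p + 2)*(p + 7)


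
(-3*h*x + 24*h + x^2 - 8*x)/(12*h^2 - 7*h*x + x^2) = (x - 8)/(-4*h + x)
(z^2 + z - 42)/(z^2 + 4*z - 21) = (z - 6)/(z - 3)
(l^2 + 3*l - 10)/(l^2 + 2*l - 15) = (l - 2)/(l - 3)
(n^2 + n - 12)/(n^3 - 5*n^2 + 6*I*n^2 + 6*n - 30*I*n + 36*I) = (n + 4)/(n^2 + n*(-2 + 6*I) - 12*I)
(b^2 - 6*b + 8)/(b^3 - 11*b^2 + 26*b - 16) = (b - 4)/(b^2 - 9*b + 8)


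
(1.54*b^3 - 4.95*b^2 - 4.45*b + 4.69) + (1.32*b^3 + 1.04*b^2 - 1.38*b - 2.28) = 2.86*b^3 - 3.91*b^2 - 5.83*b + 2.41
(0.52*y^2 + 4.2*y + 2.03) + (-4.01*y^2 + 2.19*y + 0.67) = -3.49*y^2 + 6.39*y + 2.7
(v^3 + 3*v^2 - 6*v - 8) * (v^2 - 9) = v^5 + 3*v^4 - 15*v^3 - 35*v^2 + 54*v + 72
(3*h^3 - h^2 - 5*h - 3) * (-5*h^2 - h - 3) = -15*h^5 + 2*h^4 + 17*h^3 + 23*h^2 + 18*h + 9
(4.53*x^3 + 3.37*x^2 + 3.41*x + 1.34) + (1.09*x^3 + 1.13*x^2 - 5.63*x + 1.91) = 5.62*x^3 + 4.5*x^2 - 2.22*x + 3.25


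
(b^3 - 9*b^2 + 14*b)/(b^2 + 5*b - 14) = b*(b - 7)/(b + 7)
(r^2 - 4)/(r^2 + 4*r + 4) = (r - 2)/(r + 2)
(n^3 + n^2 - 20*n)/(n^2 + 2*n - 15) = n*(n - 4)/(n - 3)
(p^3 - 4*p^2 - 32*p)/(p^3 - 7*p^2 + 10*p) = (p^2 - 4*p - 32)/(p^2 - 7*p + 10)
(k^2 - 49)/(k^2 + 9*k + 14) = (k - 7)/(k + 2)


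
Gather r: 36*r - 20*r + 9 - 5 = 16*r + 4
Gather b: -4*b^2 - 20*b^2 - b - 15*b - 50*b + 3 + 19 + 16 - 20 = -24*b^2 - 66*b + 18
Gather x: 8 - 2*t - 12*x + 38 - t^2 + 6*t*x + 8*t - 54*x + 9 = -t^2 + 6*t + x*(6*t - 66) + 55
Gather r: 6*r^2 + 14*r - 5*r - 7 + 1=6*r^2 + 9*r - 6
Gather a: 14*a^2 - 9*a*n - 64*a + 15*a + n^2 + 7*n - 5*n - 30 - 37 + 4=14*a^2 + a*(-9*n - 49) + n^2 + 2*n - 63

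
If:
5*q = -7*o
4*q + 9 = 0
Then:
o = 45/28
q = -9/4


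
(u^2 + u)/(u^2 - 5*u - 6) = u/(u - 6)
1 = 1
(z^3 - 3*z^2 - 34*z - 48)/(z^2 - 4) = (z^2 - 5*z - 24)/(z - 2)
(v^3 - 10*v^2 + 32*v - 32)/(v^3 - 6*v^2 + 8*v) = (v - 4)/v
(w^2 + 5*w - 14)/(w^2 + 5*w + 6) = (w^2 + 5*w - 14)/(w^2 + 5*w + 6)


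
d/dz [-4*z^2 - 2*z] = -8*z - 2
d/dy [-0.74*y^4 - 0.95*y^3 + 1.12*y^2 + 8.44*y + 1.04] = -2.96*y^3 - 2.85*y^2 + 2.24*y + 8.44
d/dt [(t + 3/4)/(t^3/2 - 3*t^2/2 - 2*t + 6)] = (-4*t^3 + 3*t^2/2 + 9*t + 30)/(t^6 - 6*t^5 + t^4 + 48*t^3 - 56*t^2 - 96*t + 144)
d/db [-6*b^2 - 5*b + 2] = -12*b - 5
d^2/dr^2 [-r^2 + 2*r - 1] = -2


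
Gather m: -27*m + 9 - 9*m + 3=12 - 36*m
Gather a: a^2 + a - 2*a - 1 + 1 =a^2 - a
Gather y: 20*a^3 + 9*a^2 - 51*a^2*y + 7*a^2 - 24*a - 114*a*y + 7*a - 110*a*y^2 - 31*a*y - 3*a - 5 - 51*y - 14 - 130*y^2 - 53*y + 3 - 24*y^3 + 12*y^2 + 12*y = 20*a^3 + 16*a^2 - 20*a - 24*y^3 + y^2*(-110*a - 118) + y*(-51*a^2 - 145*a - 92) - 16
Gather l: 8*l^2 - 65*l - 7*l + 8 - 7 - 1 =8*l^2 - 72*l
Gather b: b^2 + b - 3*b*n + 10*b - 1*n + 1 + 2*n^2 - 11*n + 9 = b^2 + b*(11 - 3*n) + 2*n^2 - 12*n + 10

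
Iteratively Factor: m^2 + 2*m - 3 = (m + 3)*(m - 1)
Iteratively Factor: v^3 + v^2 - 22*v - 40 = (v - 5)*(v^2 + 6*v + 8) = (v - 5)*(v + 2)*(v + 4)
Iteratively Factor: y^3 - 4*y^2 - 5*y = (y)*(y^2 - 4*y - 5) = y*(y + 1)*(y - 5)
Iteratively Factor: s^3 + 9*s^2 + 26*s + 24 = (s + 4)*(s^2 + 5*s + 6) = (s + 2)*(s + 4)*(s + 3)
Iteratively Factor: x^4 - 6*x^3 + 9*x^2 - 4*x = (x - 1)*(x^3 - 5*x^2 + 4*x) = x*(x - 1)*(x^2 - 5*x + 4) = x*(x - 4)*(x - 1)*(x - 1)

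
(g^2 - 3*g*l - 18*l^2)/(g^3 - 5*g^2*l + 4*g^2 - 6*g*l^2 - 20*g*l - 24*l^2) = (g + 3*l)/(g^2 + g*l + 4*g + 4*l)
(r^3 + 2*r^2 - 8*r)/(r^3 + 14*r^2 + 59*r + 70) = r*(r^2 + 2*r - 8)/(r^3 + 14*r^2 + 59*r + 70)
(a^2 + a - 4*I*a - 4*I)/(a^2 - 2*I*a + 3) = (a^2 + a - 4*I*a - 4*I)/(a^2 - 2*I*a + 3)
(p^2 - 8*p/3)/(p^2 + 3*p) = (p - 8/3)/(p + 3)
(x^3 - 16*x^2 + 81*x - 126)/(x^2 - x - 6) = (x^2 - 13*x + 42)/(x + 2)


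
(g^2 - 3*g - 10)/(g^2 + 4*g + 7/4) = 4*(g^2 - 3*g - 10)/(4*g^2 + 16*g + 7)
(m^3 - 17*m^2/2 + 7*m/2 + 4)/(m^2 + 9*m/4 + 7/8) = 4*(m^2 - 9*m + 8)/(4*m + 7)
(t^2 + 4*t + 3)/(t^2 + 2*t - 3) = (t + 1)/(t - 1)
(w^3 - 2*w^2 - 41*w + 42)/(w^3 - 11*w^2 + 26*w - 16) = (w^2 - w - 42)/(w^2 - 10*w + 16)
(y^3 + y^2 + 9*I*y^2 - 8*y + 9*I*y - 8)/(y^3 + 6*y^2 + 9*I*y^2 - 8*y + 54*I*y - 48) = (y + 1)/(y + 6)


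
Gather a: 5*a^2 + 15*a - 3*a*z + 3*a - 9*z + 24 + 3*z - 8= 5*a^2 + a*(18 - 3*z) - 6*z + 16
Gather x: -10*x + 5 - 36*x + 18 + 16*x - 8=15 - 30*x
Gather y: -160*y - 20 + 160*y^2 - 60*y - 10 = 160*y^2 - 220*y - 30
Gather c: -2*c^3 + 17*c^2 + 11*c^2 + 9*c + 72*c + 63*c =-2*c^3 + 28*c^2 + 144*c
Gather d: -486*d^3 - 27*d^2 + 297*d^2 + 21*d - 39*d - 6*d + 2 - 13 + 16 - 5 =-486*d^3 + 270*d^2 - 24*d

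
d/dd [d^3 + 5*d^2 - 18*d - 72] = 3*d^2 + 10*d - 18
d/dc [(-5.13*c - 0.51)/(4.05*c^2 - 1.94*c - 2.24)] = (20.7765*c^2 + 4.131*c + 10.5018)/(16.4025*c^4 - 15.714*c^3 - 14.3804*c^2 + 8.6912*c + 5.0176)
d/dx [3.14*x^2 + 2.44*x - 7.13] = 6.28*x + 2.44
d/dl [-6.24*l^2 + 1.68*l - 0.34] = 1.68 - 12.48*l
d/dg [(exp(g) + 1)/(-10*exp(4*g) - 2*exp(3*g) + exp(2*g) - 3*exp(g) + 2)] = ((exp(g) + 1)*(40*exp(3*g) + 6*exp(2*g) - 2*exp(g) + 3) - 10*exp(4*g) - 2*exp(3*g) + exp(2*g) - 3*exp(g) + 2)*exp(g)/(10*exp(4*g) + 2*exp(3*g) - exp(2*g) + 3*exp(g) - 2)^2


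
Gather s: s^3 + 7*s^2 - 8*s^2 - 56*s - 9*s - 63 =s^3 - s^2 - 65*s - 63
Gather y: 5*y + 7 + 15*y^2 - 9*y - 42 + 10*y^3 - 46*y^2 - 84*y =10*y^3 - 31*y^2 - 88*y - 35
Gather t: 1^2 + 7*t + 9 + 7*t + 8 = 14*t + 18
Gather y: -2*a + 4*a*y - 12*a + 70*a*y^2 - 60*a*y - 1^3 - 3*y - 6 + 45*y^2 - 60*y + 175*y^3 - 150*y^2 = -14*a + 175*y^3 + y^2*(70*a - 105) + y*(-56*a - 63) - 7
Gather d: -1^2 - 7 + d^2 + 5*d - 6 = d^2 + 5*d - 14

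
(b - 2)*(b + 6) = b^2 + 4*b - 12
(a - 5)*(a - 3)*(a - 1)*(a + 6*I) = a^4 - 9*a^3 + 6*I*a^3 + 23*a^2 - 54*I*a^2 - 15*a + 138*I*a - 90*I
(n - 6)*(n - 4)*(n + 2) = n^3 - 8*n^2 + 4*n + 48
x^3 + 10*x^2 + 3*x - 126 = (x - 3)*(x + 6)*(x + 7)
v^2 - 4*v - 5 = (v - 5)*(v + 1)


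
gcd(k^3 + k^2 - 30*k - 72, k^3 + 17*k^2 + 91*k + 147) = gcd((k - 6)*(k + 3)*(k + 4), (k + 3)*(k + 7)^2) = k + 3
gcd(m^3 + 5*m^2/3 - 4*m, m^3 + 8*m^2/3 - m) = m^2 + 3*m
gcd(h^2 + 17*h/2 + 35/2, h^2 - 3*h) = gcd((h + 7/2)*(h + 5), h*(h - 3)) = 1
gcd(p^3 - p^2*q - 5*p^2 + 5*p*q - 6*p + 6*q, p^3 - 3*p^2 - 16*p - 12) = p^2 - 5*p - 6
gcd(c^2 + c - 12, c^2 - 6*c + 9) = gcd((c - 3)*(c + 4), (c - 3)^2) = c - 3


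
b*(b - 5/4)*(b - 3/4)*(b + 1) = b^4 - b^3 - 17*b^2/16 + 15*b/16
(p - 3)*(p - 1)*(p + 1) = p^3 - 3*p^2 - p + 3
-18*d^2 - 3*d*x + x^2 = (-6*d + x)*(3*d + x)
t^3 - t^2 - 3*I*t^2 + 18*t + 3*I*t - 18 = (t - 1)*(t - 6*I)*(t + 3*I)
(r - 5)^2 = r^2 - 10*r + 25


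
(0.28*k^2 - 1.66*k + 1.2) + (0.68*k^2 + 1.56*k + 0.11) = 0.96*k^2 - 0.0999999999999999*k + 1.31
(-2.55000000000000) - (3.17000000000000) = -5.72000000000000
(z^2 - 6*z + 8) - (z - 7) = z^2 - 7*z + 15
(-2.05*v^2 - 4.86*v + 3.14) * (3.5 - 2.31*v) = 4.7355*v^3 + 4.0516*v^2 - 24.2634*v + 10.99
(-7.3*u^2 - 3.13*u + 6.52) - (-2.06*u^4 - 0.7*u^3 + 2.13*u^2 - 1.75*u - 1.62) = 2.06*u^4 + 0.7*u^3 - 9.43*u^2 - 1.38*u + 8.14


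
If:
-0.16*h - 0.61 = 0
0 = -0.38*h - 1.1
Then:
No Solution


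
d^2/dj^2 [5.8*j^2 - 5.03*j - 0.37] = 11.6000000000000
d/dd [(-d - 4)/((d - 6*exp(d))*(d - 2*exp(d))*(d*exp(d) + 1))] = ((d + 1)*(d + 4)*(d - 6*exp(d))*(d - 2*exp(d))*exp(d) - (d + 4)*(d - 6*exp(d))*(d*exp(d) + 1)*(2*exp(d) - 1) - (d + 4)*(d - 2*exp(d))*(d*exp(d) + 1)*(6*exp(d) - 1) - (d - 6*exp(d))*(d - 2*exp(d))*(d*exp(d) + 1))/((d - 6*exp(d))^2*(d - 2*exp(d))^2*(d*exp(d) + 1)^2)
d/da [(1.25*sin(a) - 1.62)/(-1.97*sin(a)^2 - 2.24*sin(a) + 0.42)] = (2.4625*sin(a)^2 - 6.3828*sin(a) - 3.1038)*cos(a)/(3.8809*sin(a)^4 + 8.8256*sin(a)^3 + 3.3628*sin(a)^2 - 1.8816*sin(a) + 0.1764)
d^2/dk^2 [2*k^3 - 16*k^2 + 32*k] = 12*k - 32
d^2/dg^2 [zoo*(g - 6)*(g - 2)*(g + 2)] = zoo*(g - 2)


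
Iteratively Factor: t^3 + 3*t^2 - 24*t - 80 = (t - 5)*(t^2 + 8*t + 16) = (t - 5)*(t + 4)*(t + 4)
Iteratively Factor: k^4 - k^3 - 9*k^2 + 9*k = (k + 3)*(k^3 - 4*k^2 + 3*k) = (k - 1)*(k + 3)*(k^2 - 3*k) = k*(k - 1)*(k + 3)*(k - 3)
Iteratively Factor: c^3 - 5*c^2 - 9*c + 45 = (c - 5)*(c^2 - 9) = (c - 5)*(c - 3)*(c + 3)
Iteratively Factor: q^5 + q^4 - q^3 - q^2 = (q)*(q^4 + q^3 - q^2 - q) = q*(q + 1)*(q^3 - q) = q*(q - 1)*(q + 1)*(q^2 + q) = q^2*(q - 1)*(q + 1)*(q + 1)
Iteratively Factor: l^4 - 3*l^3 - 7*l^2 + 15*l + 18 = (l + 1)*(l^3 - 4*l^2 - 3*l + 18) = (l - 3)*(l + 1)*(l^2 - l - 6) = (l - 3)*(l + 1)*(l + 2)*(l - 3)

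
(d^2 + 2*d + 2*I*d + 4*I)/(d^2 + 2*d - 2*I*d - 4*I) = (d + 2*I)/(d - 2*I)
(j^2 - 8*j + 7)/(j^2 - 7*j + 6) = (j - 7)/(j - 6)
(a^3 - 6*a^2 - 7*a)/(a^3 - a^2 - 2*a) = (a - 7)/(a - 2)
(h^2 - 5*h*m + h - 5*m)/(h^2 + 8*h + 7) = (h - 5*m)/(h + 7)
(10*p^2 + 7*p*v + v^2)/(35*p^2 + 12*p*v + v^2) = (2*p + v)/(7*p + v)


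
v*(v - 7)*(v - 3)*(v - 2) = v^4 - 12*v^3 + 41*v^2 - 42*v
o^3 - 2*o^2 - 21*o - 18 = (o - 6)*(o + 1)*(o + 3)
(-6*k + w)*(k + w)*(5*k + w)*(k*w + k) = -30*k^4*w - 30*k^4 - 31*k^3*w^2 - 31*k^3*w + k*w^4 + k*w^3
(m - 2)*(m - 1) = m^2 - 3*m + 2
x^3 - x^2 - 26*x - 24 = (x - 6)*(x + 1)*(x + 4)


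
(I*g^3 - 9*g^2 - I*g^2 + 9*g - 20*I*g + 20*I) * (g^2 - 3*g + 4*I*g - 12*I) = I*g^5 - 13*g^4 - 4*I*g^4 + 52*g^3 - 53*I*g^3 + 41*g^2 + 224*I*g^2 - 320*g - 168*I*g + 240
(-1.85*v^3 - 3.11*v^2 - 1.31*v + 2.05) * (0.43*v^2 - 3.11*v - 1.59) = -0.7955*v^5 + 4.4162*v^4 + 12.0503*v^3 + 9.9005*v^2 - 4.2926*v - 3.2595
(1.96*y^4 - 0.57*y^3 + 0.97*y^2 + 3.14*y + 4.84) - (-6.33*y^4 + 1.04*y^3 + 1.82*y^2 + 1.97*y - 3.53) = 8.29*y^4 - 1.61*y^3 - 0.85*y^2 + 1.17*y + 8.37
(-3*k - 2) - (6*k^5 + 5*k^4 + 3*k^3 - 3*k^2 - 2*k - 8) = -6*k^5 - 5*k^4 - 3*k^3 + 3*k^2 - k + 6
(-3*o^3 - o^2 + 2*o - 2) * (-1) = 3*o^3 + o^2 - 2*o + 2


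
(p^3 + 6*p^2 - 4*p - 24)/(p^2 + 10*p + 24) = (p^2 - 4)/(p + 4)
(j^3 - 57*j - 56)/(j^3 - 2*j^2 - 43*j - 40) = (j + 7)/(j + 5)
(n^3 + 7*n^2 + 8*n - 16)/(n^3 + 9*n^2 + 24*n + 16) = (n - 1)/(n + 1)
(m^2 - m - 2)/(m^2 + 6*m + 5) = (m - 2)/(m + 5)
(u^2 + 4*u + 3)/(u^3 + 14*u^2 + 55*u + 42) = (u + 3)/(u^2 + 13*u + 42)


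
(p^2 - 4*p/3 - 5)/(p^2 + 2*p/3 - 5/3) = (p - 3)/(p - 1)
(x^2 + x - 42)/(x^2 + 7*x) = (x - 6)/x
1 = 1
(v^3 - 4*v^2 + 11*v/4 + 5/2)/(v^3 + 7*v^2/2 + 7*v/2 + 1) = (v^2 - 9*v/2 + 5)/(v^2 + 3*v + 2)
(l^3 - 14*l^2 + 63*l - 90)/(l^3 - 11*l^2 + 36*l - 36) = (l - 5)/(l - 2)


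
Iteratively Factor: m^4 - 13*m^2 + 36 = (m + 3)*(m^3 - 3*m^2 - 4*m + 12) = (m + 2)*(m + 3)*(m^2 - 5*m + 6) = (m - 2)*(m + 2)*(m + 3)*(m - 3)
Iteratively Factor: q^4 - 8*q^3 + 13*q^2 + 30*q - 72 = (q - 4)*(q^3 - 4*q^2 - 3*q + 18) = (q - 4)*(q - 3)*(q^2 - q - 6) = (q - 4)*(q - 3)*(q + 2)*(q - 3)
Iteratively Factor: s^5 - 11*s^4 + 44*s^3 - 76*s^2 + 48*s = (s - 4)*(s^4 - 7*s^3 + 16*s^2 - 12*s) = (s - 4)*(s - 2)*(s^3 - 5*s^2 + 6*s) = s*(s - 4)*(s - 2)*(s^2 - 5*s + 6) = s*(s - 4)*(s - 2)^2*(s - 3)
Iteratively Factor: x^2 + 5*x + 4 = (x + 4)*(x + 1)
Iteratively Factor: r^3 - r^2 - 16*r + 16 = (r - 1)*(r^2 - 16) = (r - 4)*(r - 1)*(r + 4)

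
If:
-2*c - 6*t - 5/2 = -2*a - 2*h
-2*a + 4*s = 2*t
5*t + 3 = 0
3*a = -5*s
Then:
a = 3/11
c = h + 181/220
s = -9/55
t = -3/5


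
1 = 1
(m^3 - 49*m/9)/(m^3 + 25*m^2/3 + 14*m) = (m - 7/3)/(m + 6)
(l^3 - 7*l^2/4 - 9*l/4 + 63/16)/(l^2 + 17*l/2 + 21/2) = (8*l^2 - 26*l + 21)/(8*(l + 7))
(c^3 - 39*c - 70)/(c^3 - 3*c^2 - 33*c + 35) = (c + 2)/(c - 1)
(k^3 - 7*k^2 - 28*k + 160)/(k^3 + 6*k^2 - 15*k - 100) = (k - 8)/(k + 5)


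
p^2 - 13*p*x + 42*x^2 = (p - 7*x)*(p - 6*x)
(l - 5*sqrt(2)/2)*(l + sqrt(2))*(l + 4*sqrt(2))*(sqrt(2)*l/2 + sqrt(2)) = sqrt(2)*l^4/2 + sqrt(2)*l^3 + 5*l^3/2 - 17*sqrt(2)*l^2/2 + 5*l^2 - 17*sqrt(2)*l - 20*l - 40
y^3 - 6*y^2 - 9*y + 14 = (y - 7)*(y - 1)*(y + 2)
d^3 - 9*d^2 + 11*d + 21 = (d - 7)*(d - 3)*(d + 1)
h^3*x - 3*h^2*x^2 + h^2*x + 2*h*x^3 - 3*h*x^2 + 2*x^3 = (h - 2*x)*(h - x)*(h*x + x)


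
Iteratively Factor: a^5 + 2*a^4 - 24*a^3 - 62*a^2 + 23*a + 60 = (a + 3)*(a^4 - a^3 - 21*a^2 + a + 20) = (a + 1)*(a + 3)*(a^3 - 2*a^2 - 19*a + 20) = (a + 1)*(a + 3)*(a + 4)*(a^2 - 6*a + 5) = (a - 5)*(a + 1)*(a + 3)*(a + 4)*(a - 1)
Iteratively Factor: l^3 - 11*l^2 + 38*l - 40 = (l - 2)*(l^2 - 9*l + 20) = (l - 4)*(l - 2)*(l - 5)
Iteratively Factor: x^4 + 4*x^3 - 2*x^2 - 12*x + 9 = (x + 3)*(x^3 + x^2 - 5*x + 3) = (x + 3)^2*(x^2 - 2*x + 1) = (x - 1)*(x + 3)^2*(x - 1)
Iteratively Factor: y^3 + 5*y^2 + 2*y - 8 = (y + 4)*(y^2 + y - 2) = (y - 1)*(y + 4)*(y + 2)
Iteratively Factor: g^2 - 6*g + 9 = (g - 3)*(g - 3)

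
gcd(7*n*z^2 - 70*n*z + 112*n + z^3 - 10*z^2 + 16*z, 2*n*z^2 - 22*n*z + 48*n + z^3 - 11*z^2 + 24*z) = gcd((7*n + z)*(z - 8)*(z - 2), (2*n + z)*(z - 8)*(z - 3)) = z - 8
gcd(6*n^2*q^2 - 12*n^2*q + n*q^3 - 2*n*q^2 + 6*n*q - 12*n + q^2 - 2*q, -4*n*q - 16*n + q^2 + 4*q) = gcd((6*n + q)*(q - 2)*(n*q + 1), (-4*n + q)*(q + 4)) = 1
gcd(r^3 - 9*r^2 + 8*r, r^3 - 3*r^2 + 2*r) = r^2 - r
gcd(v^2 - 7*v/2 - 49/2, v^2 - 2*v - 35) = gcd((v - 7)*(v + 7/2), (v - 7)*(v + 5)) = v - 7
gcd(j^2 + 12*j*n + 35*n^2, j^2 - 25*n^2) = j + 5*n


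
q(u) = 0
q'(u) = 0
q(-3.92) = 0.00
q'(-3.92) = 0.00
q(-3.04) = 0.00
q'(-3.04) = 0.00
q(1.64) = 0.00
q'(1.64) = 0.00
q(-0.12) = 0.00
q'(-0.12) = 0.00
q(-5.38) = 0.00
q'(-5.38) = 0.00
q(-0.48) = 0.00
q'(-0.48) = 0.00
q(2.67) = 0.00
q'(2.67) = 0.00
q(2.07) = 0.00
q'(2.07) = 0.00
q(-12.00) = 0.00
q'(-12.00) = 0.00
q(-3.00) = 0.00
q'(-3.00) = 0.00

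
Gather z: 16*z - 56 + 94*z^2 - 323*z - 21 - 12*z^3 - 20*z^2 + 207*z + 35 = -12*z^3 + 74*z^2 - 100*z - 42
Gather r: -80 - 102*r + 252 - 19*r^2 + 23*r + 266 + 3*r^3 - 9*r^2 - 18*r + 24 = 3*r^3 - 28*r^2 - 97*r + 462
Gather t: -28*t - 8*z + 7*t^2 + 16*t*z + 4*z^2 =7*t^2 + t*(16*z - 28) + 4*z^2 - 8*z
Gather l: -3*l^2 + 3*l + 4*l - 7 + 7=-3*l^2 + 7*l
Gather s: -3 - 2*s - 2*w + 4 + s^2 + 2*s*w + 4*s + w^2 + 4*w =s^2 + s*(2*w + 2) + w^2 + 2*w + 1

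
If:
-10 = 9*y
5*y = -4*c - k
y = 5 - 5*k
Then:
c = 13/12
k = 11/9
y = -10/9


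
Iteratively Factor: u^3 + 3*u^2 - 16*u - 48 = (u - 4)*(u^2 + 7*u + 12) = (u - 4)*(u + 4)*(u + 3)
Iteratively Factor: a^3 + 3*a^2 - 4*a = (a - 1)*(a^2 + 4*a) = a*(a - 1)*(a + 4)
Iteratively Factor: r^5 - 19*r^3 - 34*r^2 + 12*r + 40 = (r - 1)*(r^4 + r^3 - 18*r^2 - 52*r - 40) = (r - 1)*(r + 2)*(r^3 - r^2 - 16*r - 20) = (r - 1)*(r + 2)^2*(r^2 - 3*r - 10) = (r - 5)*(r - 1)*(r + 2)^2*(r + 2)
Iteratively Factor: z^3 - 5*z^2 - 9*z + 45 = (z + 3)*(z^2 - 8*z + 15) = (z - 5)*(z + 3)*(z - 3)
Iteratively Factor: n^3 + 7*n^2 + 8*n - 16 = (n + 4)*(n^2 + 3*n - 4) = (n - 1)*(n + 4)*(n + 4)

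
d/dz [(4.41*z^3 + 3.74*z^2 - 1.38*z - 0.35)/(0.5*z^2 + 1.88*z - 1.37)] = (2.205*z^4 + 16.5816*z^3 - 10.4039*z^2 - 9.8976*z + 2.5486)/(0.25*z^4 + 1.88*z^3 + 2.1644*z^2 - 5.1512*z + 1.8769)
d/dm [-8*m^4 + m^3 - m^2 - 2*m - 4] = -32*m^3 + 3*m^2 - 2*m - 2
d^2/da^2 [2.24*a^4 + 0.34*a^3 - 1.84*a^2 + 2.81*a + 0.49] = 26.88*a^2 + 2.04*a - 3.68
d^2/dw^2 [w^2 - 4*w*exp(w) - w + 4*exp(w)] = -4*w*exp(w) - 4*exp(w) + 2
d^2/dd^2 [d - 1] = 0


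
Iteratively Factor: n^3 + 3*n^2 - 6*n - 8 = (n + 1)*(n^2 + 2*n - 8) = (n - 2)*(n + 1)*(n + 4)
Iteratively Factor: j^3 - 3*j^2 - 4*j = (j - 4)*(j^2 + j) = (j - 4)*(j + 1)*(j)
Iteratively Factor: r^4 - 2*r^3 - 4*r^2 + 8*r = (r - 2)*(r^3 - 4*r) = (r - 2)^2*(r^2 + 2*r) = r*(r - 2)^2*(r + 2)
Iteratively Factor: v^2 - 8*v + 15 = (v - 5)*(v - 3)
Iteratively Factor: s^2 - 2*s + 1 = (s - 1)*(s - 1)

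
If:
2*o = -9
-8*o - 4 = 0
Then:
No Solution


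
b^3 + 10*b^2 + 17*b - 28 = (b - 1)*(b + 4)*(b + 7)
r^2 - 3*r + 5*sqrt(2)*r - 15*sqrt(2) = (r - 3)*(r + 5*sqrt(2))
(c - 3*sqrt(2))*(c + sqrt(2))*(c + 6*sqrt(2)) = c^3 + 4*sqrt(2)*c^2 - 30*c - 36*sqrt(2)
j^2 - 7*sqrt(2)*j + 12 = (j - 6*sqrt(2))*(j - sqrt(2))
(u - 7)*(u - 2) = u^2 - 9*u + 14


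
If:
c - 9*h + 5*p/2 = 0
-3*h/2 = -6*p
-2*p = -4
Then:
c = 67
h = 8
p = 2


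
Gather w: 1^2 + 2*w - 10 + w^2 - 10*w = w^2 - 8*w - 9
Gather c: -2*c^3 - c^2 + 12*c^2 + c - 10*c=-2*c^3 + 11*c^2 - 9*c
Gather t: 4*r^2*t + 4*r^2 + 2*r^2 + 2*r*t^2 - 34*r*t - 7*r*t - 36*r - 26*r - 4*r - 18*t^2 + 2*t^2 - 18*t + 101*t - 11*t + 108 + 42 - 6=6*r^2 - 66*r + t^2*(2*r - 16) + t*(4*r^2 - 41*r + 72) + 144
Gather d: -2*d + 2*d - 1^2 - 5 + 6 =0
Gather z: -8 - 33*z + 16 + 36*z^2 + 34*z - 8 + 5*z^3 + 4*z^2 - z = 5*z^3 + 40*z^2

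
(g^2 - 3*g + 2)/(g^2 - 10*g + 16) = (g - 1)/(g - 8)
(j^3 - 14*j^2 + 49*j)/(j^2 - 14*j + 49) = j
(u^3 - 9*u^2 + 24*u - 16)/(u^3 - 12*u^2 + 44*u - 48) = (u^2 - 5*u + 4)/(u^2 - 8*u + 12)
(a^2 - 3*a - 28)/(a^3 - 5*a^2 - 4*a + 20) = (a^2 - 3*a - 28)/(a^3 - 5*a^2 - 4*a + 20)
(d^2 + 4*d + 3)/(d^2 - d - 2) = (d + 3)/(d - 2)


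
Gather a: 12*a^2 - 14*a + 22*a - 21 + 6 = 12*a^2 + 8*a - 15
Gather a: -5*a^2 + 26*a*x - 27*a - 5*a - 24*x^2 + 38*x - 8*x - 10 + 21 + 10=-5*a^2 + a*(26*x - 32) - 24*x^2 + 30*x + 21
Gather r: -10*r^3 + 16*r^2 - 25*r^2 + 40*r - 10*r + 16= -10*r^3 - 9*r^2 + 30*r + 16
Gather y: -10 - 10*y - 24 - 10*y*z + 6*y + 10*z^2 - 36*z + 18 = y*(-10*z - 4) + 10*z^2 - 36*z - 16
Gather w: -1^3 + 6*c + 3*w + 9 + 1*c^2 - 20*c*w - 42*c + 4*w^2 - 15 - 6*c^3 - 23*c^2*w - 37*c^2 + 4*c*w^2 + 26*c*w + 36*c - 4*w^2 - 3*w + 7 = -6*c^3 - 36*c^2 + 4*c*w^2 + w*(-23*c^2 + 6*c)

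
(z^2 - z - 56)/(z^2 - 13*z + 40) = (z + 7)/(z - 5)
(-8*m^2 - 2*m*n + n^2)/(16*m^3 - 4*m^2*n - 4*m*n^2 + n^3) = -1/(2*m - n)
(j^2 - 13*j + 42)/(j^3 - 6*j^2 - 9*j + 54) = (j - 7)/(j^2 - 9)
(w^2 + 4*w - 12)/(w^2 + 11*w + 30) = (w - 2)/(w + 5)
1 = 1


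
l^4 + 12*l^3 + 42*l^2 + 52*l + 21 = (l + 1)^2*(l + 3)*(l + 7)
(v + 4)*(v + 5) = v^2 + 9*v + 20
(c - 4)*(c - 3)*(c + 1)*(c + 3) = c^4 - 3*c^3 - 13*c^2 + 27*c + 36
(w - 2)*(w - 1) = w^2 - 3*w + 2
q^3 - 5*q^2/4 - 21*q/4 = q*(q - 3)*(q + 7/4)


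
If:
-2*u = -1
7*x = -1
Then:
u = 1/2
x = -1/7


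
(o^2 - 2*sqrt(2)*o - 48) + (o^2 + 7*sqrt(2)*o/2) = 2*o^2 + 3*sqrt(2)*o/2 - 48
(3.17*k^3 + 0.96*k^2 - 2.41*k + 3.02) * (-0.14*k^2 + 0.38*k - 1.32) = -0.4438*k^5 + 1.0702*k^4 - 3.4822*k^3 - 2.6058*k^2 + 4.3288*k - 3.9864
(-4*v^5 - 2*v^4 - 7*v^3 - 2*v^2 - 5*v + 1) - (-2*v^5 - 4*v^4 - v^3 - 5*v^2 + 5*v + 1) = -2*v^5 + 2*v^4 - 6*v^3 + 3*v^2 - 10*v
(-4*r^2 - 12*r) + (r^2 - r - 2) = -3*r^2 - 13*r - 2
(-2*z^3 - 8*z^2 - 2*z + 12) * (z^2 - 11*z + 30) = -2*z^5 + 14*z^4 + 26*z^3 - 206*z^2 - 192*z + 360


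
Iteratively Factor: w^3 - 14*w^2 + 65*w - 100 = (w - 5)*(w^2 - 9*w + 20) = (w - 5)^2*(w - 4)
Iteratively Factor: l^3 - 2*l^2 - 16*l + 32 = (l - 2)*(l^2 - 16) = (l - 2)*(l + 4)*(l - 4)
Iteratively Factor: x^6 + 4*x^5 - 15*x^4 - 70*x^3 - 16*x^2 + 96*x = (x - 1)*(x^5 + 5*x^4 - 10*x^3 - 80*x^2 - 96*x) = (x - 4)*(x - 1)*(x^4 + 9*x^3 + 26*x^2 + 24*x) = (x - 4)*(x - 1)*(x + 4)*(x^3 + 5*x^2 + 6*x) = x*(x - 4)*(x - 1)*(x + 4)*(x^2 + 5*x + 6) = x*(x - 4)*(x - 1)*(x + 3)*(x + 4)*(x + 2)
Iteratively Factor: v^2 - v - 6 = (v - 3)*(v + 2)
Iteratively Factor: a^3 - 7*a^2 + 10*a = (a - 5)*(a^2 - 2*a) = a*(a - 5)*(a - 2)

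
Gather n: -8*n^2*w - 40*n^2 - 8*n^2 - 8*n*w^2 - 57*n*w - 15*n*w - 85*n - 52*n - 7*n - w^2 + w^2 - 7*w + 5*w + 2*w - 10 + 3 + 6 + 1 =n^2*(-8*w - 48) + n*(-8*w^2 - 72*w - 144)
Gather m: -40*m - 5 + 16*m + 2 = -24*m - 3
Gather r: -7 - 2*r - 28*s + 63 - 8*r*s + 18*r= r*(16 - 8*s) - 28*s + 56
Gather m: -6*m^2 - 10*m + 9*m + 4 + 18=-6*m^2 - m + 22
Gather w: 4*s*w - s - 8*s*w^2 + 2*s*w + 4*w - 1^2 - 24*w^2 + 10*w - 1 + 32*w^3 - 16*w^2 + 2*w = -s + 32*w^3 + w^2*(-8*s - 40) + w*(6*s + 16) - 2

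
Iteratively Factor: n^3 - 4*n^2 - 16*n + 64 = (n - 4)*(n^2 - 16) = (n - 4)*(n + 4)*(n - 4)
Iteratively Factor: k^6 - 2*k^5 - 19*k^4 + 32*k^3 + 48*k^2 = (k + 1)*(k^5 - 3*k^4 - 16*k^3 + 48*k^2) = k*(k + 1)*(k^4 - 3*k^3 - 16*k^2 + 48*k) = k*(k - 4)*(k + 1)*(k^3 + k^2 - 12*k) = k*(k - 4)*(k - 3)*(k + 1)*(k^2 + 4*k) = k*(k - 4)*(k - 3)*(k + 1)*(k + 4)*(k)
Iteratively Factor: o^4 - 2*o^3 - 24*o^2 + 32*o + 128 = (o + 4)*(o^3 - 6*o^2 + 32) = (o + 2)*(o + 4)*(o^2 - 8*o + 16) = (o - 4)*(o + 2)*(o + 4)*(o - 4)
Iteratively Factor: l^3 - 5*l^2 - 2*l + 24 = (l - 4)*(l^2 - l - 6) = (l - 4)*(l - 3)*(l + 2)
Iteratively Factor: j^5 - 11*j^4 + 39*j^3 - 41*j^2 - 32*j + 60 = (j + 1)*(j^4 - 12*j^3 + 51*j^2 - 92*j + 60) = (j - 2)*(j + 1)*(j^3 - 10*j^2 + 31*j - 30) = (j - 5)*(j - 2)*(j + 1)*(j^2 - 5*j + 6) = (j - 5)*(j - 3)*(j - 2)*(j + 1)*(j - 2)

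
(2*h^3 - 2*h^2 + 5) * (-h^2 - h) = -2*h^5 + 2*h^3 - 5*h^2 - 5*h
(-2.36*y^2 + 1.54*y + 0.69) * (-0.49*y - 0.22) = 1.1564*y^3 - 0.2354*y^2 - 0.6769*y - 0.1518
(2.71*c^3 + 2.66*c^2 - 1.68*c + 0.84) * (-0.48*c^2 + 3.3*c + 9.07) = -1.3008*c^5 + 7.6662*c^4 + 34.1641*c^3 + 18.179*c^2 - 12.4656*c + 7.6188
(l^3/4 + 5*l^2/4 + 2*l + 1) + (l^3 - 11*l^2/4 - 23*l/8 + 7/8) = 5*l^3/4 - 3*l^2/2 - 7*l/8 + 15/8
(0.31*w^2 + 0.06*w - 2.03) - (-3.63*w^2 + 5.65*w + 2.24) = 3.94*w^2 - 5.59*w - 4.27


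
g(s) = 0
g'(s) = 0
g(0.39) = 0.00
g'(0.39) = 0.00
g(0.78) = 0.00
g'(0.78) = 0.00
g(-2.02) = 0.00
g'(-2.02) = 0.00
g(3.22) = 0.00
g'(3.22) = 0.00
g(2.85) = 0.00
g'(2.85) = 0.00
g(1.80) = 0.00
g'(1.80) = 0.00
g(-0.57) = 0.00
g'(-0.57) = 0.00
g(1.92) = 0.00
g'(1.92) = 0.00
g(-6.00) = 0.00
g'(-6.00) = 0.00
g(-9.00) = 0.00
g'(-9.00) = 0.00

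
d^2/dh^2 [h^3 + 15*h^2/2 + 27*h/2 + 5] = 6*h + 15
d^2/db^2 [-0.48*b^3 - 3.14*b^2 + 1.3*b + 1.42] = -2.88*b - 6.28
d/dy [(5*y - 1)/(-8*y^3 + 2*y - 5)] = (-40*y^3 + 10*y + 2*(5*y - 1)*(12*y^2 - 1) - 25)/(8*y^3 - 2*y + 5)^2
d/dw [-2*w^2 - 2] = -4*w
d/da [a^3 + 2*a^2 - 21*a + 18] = 3*a^2 + 4*a - 21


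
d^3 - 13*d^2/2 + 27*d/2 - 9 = (d - 3)*(d - 2)*(d - 3/2)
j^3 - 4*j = j*(j - 2)*(j + 2)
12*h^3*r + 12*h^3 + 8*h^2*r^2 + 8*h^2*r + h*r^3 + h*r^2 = (2*h + r)*(6*h + r)*(h*r + h)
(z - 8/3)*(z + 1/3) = z^2 - 7*z/3 - 8/9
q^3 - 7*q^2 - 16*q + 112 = (q - 7)*(q - 4)*(q + 4)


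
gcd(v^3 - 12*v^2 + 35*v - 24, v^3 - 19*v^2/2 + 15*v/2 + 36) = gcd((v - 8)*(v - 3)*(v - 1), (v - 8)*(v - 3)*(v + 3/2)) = v^2 - 11*v + 24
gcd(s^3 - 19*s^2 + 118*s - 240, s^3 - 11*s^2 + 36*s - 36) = s - 6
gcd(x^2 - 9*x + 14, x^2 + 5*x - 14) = x - 2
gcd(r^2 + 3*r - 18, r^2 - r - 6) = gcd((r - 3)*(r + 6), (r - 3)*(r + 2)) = r - 3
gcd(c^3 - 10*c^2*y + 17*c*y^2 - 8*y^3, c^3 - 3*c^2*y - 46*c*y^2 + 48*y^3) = c^2 - 9*c*y + 8*y^2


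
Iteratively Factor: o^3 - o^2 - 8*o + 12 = (o + 3)*(o^2 - 4*o + 4) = (o - 2)*(o + 3)*(o - 2)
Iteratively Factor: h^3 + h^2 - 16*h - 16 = (h + 1)*(h^2 - 16) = (h - 4)*(h + 1)*(h + 4)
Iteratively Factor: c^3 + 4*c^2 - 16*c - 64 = (c + 4)*(c^2 - 16) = (c - 4)*(c + 4)*(c + 4)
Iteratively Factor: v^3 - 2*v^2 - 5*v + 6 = (v - 3)*(v^2 + v - 2) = (v - 3)*(v + 2)*(v - 1)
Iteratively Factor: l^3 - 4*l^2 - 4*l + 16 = (l + 2)*(l^2 - 6*l + 8) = (l - 2)*(l + 2)*(l - 4)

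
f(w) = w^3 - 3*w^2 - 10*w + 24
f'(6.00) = 62.00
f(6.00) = 72.00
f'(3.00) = -1.00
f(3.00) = -6.00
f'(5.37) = 44.29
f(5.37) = 38.64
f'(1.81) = -11.03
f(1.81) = 2.00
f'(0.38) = -11.85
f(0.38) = 19.82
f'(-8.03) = 231.62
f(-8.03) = -606.92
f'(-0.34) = -7.61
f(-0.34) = 27.01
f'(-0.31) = -7.85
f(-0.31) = 26.78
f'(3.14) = 0.74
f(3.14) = -6.02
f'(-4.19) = 67.81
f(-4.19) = -60.33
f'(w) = 3*w^2 - 6*w - 10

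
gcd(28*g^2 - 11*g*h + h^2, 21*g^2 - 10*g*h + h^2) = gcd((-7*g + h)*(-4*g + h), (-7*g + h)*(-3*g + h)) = 7*g - h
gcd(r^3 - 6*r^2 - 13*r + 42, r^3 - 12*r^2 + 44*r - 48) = r - 2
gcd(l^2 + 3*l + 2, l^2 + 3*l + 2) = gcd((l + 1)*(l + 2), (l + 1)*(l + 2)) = l^2 + 3*l + 2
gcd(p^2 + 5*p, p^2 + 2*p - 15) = p + 5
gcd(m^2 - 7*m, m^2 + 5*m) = m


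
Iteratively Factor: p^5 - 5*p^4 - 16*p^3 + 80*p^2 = (p)*(p^4 - 5*p^3 - 16*p^2 + 80*p) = p^2*(p^3 - 5*p^2 - 16*p + 80) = p^2*(p - 4)*(p^2 - p - 20) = p^2*(p - 4)*(p + 4)*(p - 5)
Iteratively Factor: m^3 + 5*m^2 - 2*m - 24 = (m + 3)*(m^2 + 2*m - 8) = (m - 2)*(m + 3)*(m + 4)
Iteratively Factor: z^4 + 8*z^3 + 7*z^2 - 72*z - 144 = (z - 3)*(z^3 + 11*z^2 + 40*z + 48) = (z - 3)*(z + 4)*(z^2 + 7*z + 12) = (z - 3)*(z + 4)^2*(z + 3)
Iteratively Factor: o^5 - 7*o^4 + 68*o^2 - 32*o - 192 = (o - 4)*(o^4 - 3*o^3 - 12*o^2 + 20*o + 48) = (o - 4)^2*(o^3 + o^2 - 8*o - 12) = (o - 4)^2*(o + 2)*(o^2 - o - 6) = (o - 4)^2*(o + 2)^2*(o - 3)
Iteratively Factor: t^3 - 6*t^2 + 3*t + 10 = (t - 5)*(t^2 - t - 2) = (t - 5)*(t - 2)*(t + 1)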